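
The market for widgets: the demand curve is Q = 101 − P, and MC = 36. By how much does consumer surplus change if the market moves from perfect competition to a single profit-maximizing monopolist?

CS falls by 1584.375

Inverting demand: P = 101 − Q.
Perfect competition: P = MC = 36, so 101 − Q = 36 and Q = 65.
CS = ½·(101 − 36)·65 = 2112.5.
Monopoly sets MR = MC: 101 − 2Q = 36 ⇒ Q = 32.5, P = 101 − 32.5 = 68.5.
CS = ½·(101 − 68.5)·32.5 = 528.125.
Change in consumer surplus: 528.125 − 2112.5 = −1584.375.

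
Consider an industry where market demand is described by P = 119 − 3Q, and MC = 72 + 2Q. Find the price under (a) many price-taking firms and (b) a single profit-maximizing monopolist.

Competitive equilibrium sets price equal to marginal cost: 119 − 3Q = 72 + 2Q, so Q = 9.4 and P = 90.8.
A monopolist chooses Q where MR = MC. MR = 119 − 6Q; setting this equal to 72 + 2Q gives Q = 5.875 and P = 101.375.

Competition: P = 90.8; Monopoly: P = 101.375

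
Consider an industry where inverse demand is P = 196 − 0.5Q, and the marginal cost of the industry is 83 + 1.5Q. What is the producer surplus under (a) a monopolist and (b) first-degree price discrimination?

Monopoly: PS = 2553.8; Perfect PD: PS = 3192.25

A monopolist chooses Q where MR = MC. MR = 196 − Q; setting this equal to 83 + 1.5Q gives Q = 45.2 and P = 173.4.
PS = P·Q − VC(Q) = 173.4·45.2 − (83·45.2 + ½·1.5·45.2²) = 2553.8.
Under first-degree price discrimination the firm charges each unit its demand price and produces up to where P = MC, i.e. Q = 56.5. Consumer surplus is zero; producer surplus equals total surplus.
PS = ½·(196 − 83)·56.5 = 3192.25.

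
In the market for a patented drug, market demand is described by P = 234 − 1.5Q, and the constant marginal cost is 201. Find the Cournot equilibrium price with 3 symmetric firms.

P = 209.25

Cournot with 3 identical firms: the symmetric best-response condition is 234 − 6q = 201. Each firm produces q = 5.5, total output Q = 16.5, price P = 209.25.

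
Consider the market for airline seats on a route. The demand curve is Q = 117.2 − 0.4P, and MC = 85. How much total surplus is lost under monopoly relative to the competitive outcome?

Inverting demand: P = 293 − 2.5Q.
Competitive firms price at marginal cost: P = 85, giving Q = 83.2.
The monopolist equates marginal revenue to marginal cost: 293 − 5Q = 85, so Q = 41.6. From demand, P = 189.
DWL is the triangle between Q = 41.6 and Q = 83.2: ½·(83.2 − 41.6)·(189 − 85) = 2163.2.

DWL = 2163.2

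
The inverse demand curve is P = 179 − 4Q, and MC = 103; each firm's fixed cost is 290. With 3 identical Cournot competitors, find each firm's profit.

In a 3-firm Cournot equilibrium, symmetry and the first-order condition give q = (179 − 103)/(16) = 4.75. So Q = 14.25 and P = 122.
Each firm's profit = (122 − 103)·4.75 − 290 = −199.75.

π_i = −199.75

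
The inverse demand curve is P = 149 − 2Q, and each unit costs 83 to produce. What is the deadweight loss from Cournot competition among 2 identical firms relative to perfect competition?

Competitive firms price at marginal cost: P = 83, giving Q = 33.
With 2 symmetric Cournot firms, each firm's FOC gives 149 − 6q = 83, so q = 11, Q = 2·11 = 22, and P = 105.
DWL is the triangle between Q = 22 and Q = 33: ½·(33 − 22)·(105 − 83) = 121.

DWL = 121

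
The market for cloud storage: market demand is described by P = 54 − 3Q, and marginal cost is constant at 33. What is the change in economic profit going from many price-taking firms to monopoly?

π rises by 36.75

Competitive firms price at marginal cost: P = 33, giving Q = 7.
Profit = (33 − 33)·7 = 0.
The monopolist equates marginal revenue to marginal cost: 54 − 6Q = 33, so Q = 3.5. From demand, P = 43.5.
Profit = (43.5 − 33)·3.5 = 36.75.
Change in economic profit: 36.75 − 0 = 36.75.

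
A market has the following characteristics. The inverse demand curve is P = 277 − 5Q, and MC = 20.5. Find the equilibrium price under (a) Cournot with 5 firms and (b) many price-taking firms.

With 5 symmetric Cournot firms, each firm's FOC gives 277 − 30q = 20.5, so q = 8.55, Q = 5·8.55 = 42.75, and P = 63.25.
Competitive firms price at marginal cost: P = 20.5, giving Q = 51.3.

Cournot: P = 63.25; Competition: P = 20.5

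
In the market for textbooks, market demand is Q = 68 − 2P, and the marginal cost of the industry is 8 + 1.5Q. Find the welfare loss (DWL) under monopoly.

Inverting demand: P = 34 − 0.5Q.
Under competition P = MC: 34 − 0.5Q = 8 + 1.5Q ⇒ Q = 13, P = 27.5.
Monopoly sets MR = MC: 34 − Q = 8 + 1.5Q ⇒ Q = 10.4, P = 34 − 0.5·10.4 = 28.8.
CS = ½·(34 − 27.5)·13 = 42.25; PS = (27.5·13 − 8·13 − ½·1.5·13²) = 126.75; TS = 169.
CS = ½·(34 − 28.8)·10.4 = 27.04; PS = (28.8·10.4 − 8·10.4 − ½·1.5·10.4²) = 135.2; TS = 162.24.
DWL = 169 − 162.24 = 6.76.

DWL = 6.76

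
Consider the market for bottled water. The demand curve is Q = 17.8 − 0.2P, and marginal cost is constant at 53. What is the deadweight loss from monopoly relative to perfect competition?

DWL = 32.4

Inverting demand: P = 89 − 5Q.
Under competition P = MC = 53, so Q = (89 − 53)/5 = 7.2.
The monopolist equates marginal revenue to marginal cost: 89 − 10Q = 53, so Q = 3.6. From demand, P = 71.
DWL is the triangle between Q = 3.6 and Q = 7.2: ½·(7.2 − 3.6)·(71 − 53) = 32.4.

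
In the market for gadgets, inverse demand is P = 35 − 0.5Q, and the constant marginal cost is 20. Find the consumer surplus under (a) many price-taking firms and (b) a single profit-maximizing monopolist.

Competition: CS = 225; Monopoly: CS = 56.25

Perfect competition: P = MC = 20, so 35 − 0.5Q = 20 and Q = 30.
CS = ½·(35 − 20)·30 = 225.
The monopolist equates marginal revenue to marginal cost: 35 − Q = 20, so Q = 15. From demand, P = 27.5.
CS = ½·(35 − 27.5)·15 = 56.25.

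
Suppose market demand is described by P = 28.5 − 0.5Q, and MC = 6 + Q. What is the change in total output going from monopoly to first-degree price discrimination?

Total output rises by 3.75

The monopolist equates marginal revenue to marginal cost: 28.5 − Q = 6 + Q, so Q = 11.25. From demand, P = 22.875.
With perfect price discrimination, output is the efficient level Q = 15 (where demand meets MC), but every buyer pays their willingness to pay: CS = 0 and PS = total surplus.
Change in total output: 15 − 11.25 = 3.75.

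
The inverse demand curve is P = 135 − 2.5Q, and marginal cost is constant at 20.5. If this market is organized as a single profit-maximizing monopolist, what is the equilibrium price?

Monopoly sets MR = MC: 135 − 5Q = 20.5 ⇒ Q = 22.9, P = 135 − 2.5·22.9 = 77.75.

P = 77.75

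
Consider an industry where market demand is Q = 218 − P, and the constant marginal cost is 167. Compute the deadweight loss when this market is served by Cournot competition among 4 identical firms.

DWL = 52.02

Inverting demand: P = 218 − Q.
Under competition P = MC = 167, so Q = (218 − 167)/1 = 51.
In a 4-firm Cournot equilibrium, symmetry and the first-order condition give q = (218 − 167)/(5) = 10.2. So Q = 40.8 and P = 177.2.
DWL is the triangle between Q = 40.8 and Q = 51: ½·(51 − 40.8)·(177.2 − 167) = 52.02.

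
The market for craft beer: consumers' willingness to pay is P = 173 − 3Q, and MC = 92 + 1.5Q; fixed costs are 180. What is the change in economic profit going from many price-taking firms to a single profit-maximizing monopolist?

Competitive equilibrium sets price equal to marginal cost: 173 − 3Q = 92 + 1.5Q, so Q = 18 and P = 119.
Profit = 119·18 − (92·18 + ½·1.5·18²) − 180 = 63.
The monopolist equates marginal revenue to marginal cost: 173 − 6Q = 92 + 1.5Q, so Q = 10.8. From demand, P = 140.6.
Profit = 140.6·10.8 − (92·10.8 + ½·1.5·10.8²) − 180 = 257.4.
Change in economic profit: 257.4 − 63 = 194.4.

π rises by 194.4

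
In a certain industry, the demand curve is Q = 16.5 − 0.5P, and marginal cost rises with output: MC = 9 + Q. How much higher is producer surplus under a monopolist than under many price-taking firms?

Inverting demand: P = 33 − 2Q.
Under competition P = MC: 33 − 2Q = 9 + Q ⇒ Q = 8, P = 17.
PS = P·Q − VC(Q) = 17·8 − (9·8 + ½·1·8²) = 32.
Monopoly sets MR = MC: 33 − 4Q = 9 + Q ⇒ Q = 4.8, P = 33 − 2·4.8 = 23.4.
PS = P·Q − VC(Q) = 23.4·4.8 − (9·4.8 + ½·1·4.8²) = 57.6.
Change in producer surplus: 57.6 − 32 = 25.6.

Producer surplus rises by 25.6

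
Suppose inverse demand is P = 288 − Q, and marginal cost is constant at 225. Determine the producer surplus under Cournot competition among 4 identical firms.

With 4 symmetric Cournot firms, each firm's FOC gives 288 − 5q = 225, so q = 12.6, Q = 4·12.6 = 50.4, and P = 237.6.
PS = (237.6 − 225)·50.4 = 635.04.

PS = 635.04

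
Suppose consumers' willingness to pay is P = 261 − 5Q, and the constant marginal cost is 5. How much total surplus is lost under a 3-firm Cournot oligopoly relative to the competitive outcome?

Under competition P = MC = 5, so Q = (261 − 5)/5 = 51.2.
In a 3-firm Cournot equilibrium, symmetry and the first-order condition give q = (261 − 5)/(20) = 12.8. So Q = 38.4 and P = 69.
DWL is the triangle between Q = 38.4 and Q = 51.2: ½·(51.2 − 38.4)·(69 − 5) = 409.6.

DWL = 409.6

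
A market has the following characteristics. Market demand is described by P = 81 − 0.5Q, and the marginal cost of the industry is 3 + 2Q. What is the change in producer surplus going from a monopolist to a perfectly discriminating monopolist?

Monopoly sets MR = MC: 81 − Q = 3 + 2Q ⇒ Q = 26, P = 81 − 0.5·26 = 68.
PS = P·Q − VC(Q) = 68·26 − (3·26 + ½·2·26²) = 1014.
A perfectly discriminating monopolist sells every unit with P(Q) ≥ MC(Q), so output equals the competitive quantity Q = 31.2. Each buyer pays their reservation price, so CS = 0 and the firm captures all surplus.
PS = ½·(81 − 3)·31.2 = 1216.8.
Change in producer surplus: 1216.8 − 1014 = 202.8.

Producer surplus rises by 202.8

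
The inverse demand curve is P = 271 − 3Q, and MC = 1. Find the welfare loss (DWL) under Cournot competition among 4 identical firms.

DWL = 486

Competitive firms price at marginal cost: P = 1, giving Q = 90.
Cournot with 4 identical firms: the symmetric best-response condition is 271 − 15q = 1. Each firm produces q = 18, total output Q = 72, price P = 55.
DWL is the triangle between Q = 72 and Q = 90: ½·(90 − 72)·(55 − 1) = 486.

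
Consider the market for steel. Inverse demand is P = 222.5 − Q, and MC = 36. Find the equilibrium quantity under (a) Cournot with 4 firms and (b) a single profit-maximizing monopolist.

Cournot with 4 identical firms: the symmetric best-response condition is 222.5 − 5q = 36. Each firm produces q = 37.3, total output Q = 149.2, price P = 73.3.
A monopolist chooses Q where MR = MC. MR = 222.5 − 2Q; setting this equal to 36 gives Q = 93.25 and P = 129.25.

Cournot: Q = 149.2; Monopoly: Q = 93.25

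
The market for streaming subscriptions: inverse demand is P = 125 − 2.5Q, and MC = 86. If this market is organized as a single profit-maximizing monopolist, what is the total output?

Q = 7.8

The monopolist equates marginal revenue to marginal cost: 125 − 5Q = 86, so Q = 7.8. From demand, P = 105.5.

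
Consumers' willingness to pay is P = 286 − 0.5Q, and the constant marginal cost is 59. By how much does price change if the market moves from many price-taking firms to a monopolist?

Perfect competition: P = MC = 59, so 286 − 0.5Q = 59 and Q = 454.
Monopoly sets MR = MC: 286 − Q = 59 ⇒ Q = 227, P = 286 − 0.5·227 = 172.5.
Change in price: 172.5 − 59 = 113.5.

P rises by 113.5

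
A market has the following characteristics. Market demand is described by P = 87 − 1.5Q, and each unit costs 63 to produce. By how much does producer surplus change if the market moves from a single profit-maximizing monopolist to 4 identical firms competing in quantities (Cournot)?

Producer surplus falls by 34.56

The monopolist equates marginal revenue to marginal cost: 87 − 3Q = 63, so Q = 8. From demand, P = 75.
PS = (75 − 63)·8 = 96.
Cournot with 4 identical firms: the symmetric best-response condition is 87 − 7.5q = 63. Each firm produces q = 3.2, total output Q = 12.8, price P = 67.8.
PS = (67.8 − 63)·12.8 = 61.44.
Change in producer surplus: 61.44 − 96 = −34.56.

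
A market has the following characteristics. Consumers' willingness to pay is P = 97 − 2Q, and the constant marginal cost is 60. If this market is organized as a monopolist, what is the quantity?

Q = 9.25

A monopolist chooses Q where MR = MC. MR = 97 − 4Q; setting this equal to 60 gives Q = 9.25 and P = 78.5.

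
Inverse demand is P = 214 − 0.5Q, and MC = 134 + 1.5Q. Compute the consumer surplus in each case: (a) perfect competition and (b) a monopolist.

Competition: CS = 400; Monopoly: CS = 256

Under competition P = MC: 214 − 0.5Q = 134 + 1.5Q ⇒ Q = 40, P = 194.
CS = ½·(214 − 194)·40 = 400.
A monopolist chooses Q where MR = MC. MR = 214 − Q; setting this equal to 134 + 1.5Q gives Q = 32 and P = 198.
CS = ½·(214 − 198)·32 = 256.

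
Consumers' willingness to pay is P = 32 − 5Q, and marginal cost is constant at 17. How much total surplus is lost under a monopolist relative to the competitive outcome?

Under competition P = MC = 17, so Q = (32 − 17)/5 = 3.
The monopolist equates marginal revenue to marginal cost: 32 − 10Q = 17, so Q = 1.5. From demand, P = 24.5.
DWL is the triangle between Q = 1.5 and Q = 3: ½·(3 − 1.5)·(24.5 − 17) = 5.625.

DWL = 5.625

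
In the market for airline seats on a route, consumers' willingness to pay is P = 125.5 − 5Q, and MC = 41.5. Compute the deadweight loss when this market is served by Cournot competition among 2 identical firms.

Perfect competition: P = MC = 41.5, so 125.5 − 5Q = 41.5 and Q = 16.8.
In a 2-firm Cournot equilibrium, symmetry and the first-order condition give q = (125.5 − 41.5)/(15) = 5.6. So Q = 11.2 and P = 69.5.
DWL is the triangle between Q = 11.2 and Q = 16.8: ½·(16.8 − 11.2)·(69.5 − 41.5) = 78.4.

DWL = 78.4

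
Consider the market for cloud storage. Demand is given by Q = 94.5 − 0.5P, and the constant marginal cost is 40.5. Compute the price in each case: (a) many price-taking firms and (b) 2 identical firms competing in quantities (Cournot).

Competition: P = 40.5; Cournot: P = 90

Inverting demand: P = 189 − 2Q.
Perfect competition: P = MC = 40.5, so 189 − 2Q = 40.5 and Q = 74.25.
In a 2-firm Cournot equilibrium, symmetry and the first-order condition give q = (189 − 40.5)/(6) = 24.75. So Q = 49.5 and P = 90.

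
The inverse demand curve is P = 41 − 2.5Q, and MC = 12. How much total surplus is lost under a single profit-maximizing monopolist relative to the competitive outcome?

DWL = 42.05

Competitive firms price at marginal cost: P = 12, giving Q = 11.6.
A monopolist chooses Q where MR = MC. MR = 41 − 5Q; setting this equal to 12 gives Q = 5.8 and P = 26.5.
DWL is the triangle between Q = 5.8 and Q = 11.6: ½·(11.6 − 5.8)·(26.5 − 12) = 42.05.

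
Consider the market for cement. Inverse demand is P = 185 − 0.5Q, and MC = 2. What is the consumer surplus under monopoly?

Monopoly sets MR = MC: 185 − Q = 2 ⇒ Q = 183, P = 185 − 0.5·183 = 93.5.
CS = ½·(185 − 93.5)·183 = 8372.25.

CS = 8372.25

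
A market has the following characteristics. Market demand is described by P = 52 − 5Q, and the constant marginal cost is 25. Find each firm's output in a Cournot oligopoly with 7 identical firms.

q_i = 0.675

In a 7-firm Cournot equilibrium, symmetry and the first-order condition give q = (52 − 25)/(40) = 0.675. So Q = 4.725 and P = 28.375.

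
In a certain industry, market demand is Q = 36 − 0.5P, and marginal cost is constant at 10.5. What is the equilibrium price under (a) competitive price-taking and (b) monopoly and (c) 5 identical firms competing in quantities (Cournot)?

Competition: P = 10.5; Monopoly: P = 41.25; Cournot: P = 20.75

Inverting demand: P = 72 − 2Q.
Under competition P = MC = 10.5, so Q = (72 − 10.5)/2 = 30.75.
A monopolist chooses Q where MR = MC. MR = 72 − 4Q; setting this equal to 10.5 gives Q = 15.375 and P = 41.25.
Cournot with 5 identical firms: the symmetric best-response condition is 72 − 12q = 10.5. Each firm produces q = 5.125, total output Q = 25.625, price P = 20.75.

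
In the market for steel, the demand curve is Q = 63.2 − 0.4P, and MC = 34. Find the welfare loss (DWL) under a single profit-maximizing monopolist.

DWL = 768.8

Inverting demand: P = 158 − 2.5Q.
Perfect competition: P = MC = 34, so 158 − 2.5Q = 34 and Q = 49.6.
Monopoly sets MR = MC: 158 − 5Q = 34 ⇒ Q = 24.8, P = 158 − 2.5·24.8 = 96.
DWL is the triangle between Q = 24.8 and Q = 49.6: ½·(49.6 − 24.8)·(96 − 34) = 768.8.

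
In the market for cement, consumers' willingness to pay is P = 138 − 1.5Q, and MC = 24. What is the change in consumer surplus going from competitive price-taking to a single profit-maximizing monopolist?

Consumer surplus falls by 3249

Perfect competition: P = MC = 24, so 138 − 1.5Q = 24 and Q = 76.
CS = ½·(138 − 24)·76 = 4332.
The monopolist equates marginal revenue to marginal cost: 138 − 3Q = 24, so Q = 38. From demand, P = 81.
CS = ½·(138 − 81)·38 = 1083.
Change in consumer surplus: 1083 − 4332 = −3249.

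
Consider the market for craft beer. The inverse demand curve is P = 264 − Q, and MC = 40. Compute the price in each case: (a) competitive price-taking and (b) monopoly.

Competition: P = 40; Monopoly: P = 152

Perfect competition: P = MC = 40, so 264 − Q = 40 and Q = 224.
Monopoly sets MR = MC: 264 − 2Q = 40 ⇒ Q = 112, P = 264 − 112 = 152.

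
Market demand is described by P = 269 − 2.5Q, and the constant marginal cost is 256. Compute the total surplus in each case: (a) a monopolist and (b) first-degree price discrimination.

A monopolist chooses Q where MR = MC. MR = 269 − 5Q; setting this equal to 256 gives Q = 2.6 and P = 262.5.
CS = ½·(269 − 262.5)·2.6 = 8.45; PS = (262.5 − 256)·2.6 = 16.9; TS = 25.35.
Under first-degree price discrimination the firm charges each unit its demand price and produces up to where P = MC, i.e. Q = 5.2. Consumer surplus is zero; producer surplus equals total surplus.
TS = 33.8 (equal to competitive TS).

Monopoly: TS = 25.35; Perfect PD: TS = 33.8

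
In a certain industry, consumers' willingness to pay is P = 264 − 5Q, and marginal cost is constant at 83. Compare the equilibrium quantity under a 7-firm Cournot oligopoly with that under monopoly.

In a 7-firm Cournot equilibrium, symmetry and the first-order condition give q = (264 − 83)/(40) = 4.525. So Q = 31.675 and P = 105.625.
The monopolist equates marginal revenue to marginal cost: 264 − 10Q = 83, so Q = 18.1. From demand, P = 173.5.

Cournot: Q = 31.675; Monopoly: Q = 18.1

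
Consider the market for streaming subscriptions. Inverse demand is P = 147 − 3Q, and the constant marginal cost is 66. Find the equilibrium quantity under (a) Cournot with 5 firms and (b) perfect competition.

With 5 symmetric Cournot firms, each firm's FOC gives 147 − 18q = 66, so q = 4.5, Q = 5·4.5 = 22.5, and P = 79.5.
Competitive firms price at marginal cost: P = 66, giving Q = 27.

Cournot: Q = 22.5; Competition: Q = 27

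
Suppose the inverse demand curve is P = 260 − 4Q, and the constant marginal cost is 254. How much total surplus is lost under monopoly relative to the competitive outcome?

DWL = 1.125

Perfect competition: P = MC = 254, so 260 − 4Q = 254 and Q = 1.5.
Monopoly sets MR = MC: 260 − 8Q = 254 ⇒ Q = 0.75, P = 260 − 4·0.75 = 257.
DWL is the triangle between Q = 0.75 and Q = 1.5: ½·(1.5 − 0.75)·(257 − 254) = 1.125.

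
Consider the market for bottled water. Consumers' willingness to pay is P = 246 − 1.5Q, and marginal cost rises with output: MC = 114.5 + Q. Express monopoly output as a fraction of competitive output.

Q_m/Q_c = 0.625

A monopolist chooses Q where MR = MC. MR = 246 − 3Q; setting this equal to 114.5 + Q gives Q = 32.875 and P = 3147/16.
Competitive equilibrium sets price equal to marginal cost: 246 − 1.5Q = 114.5 + Q, so Q = 52.6 and P = 167.1.
Ratio Q_m/Q_c = 32.875/52.6 = 0.625.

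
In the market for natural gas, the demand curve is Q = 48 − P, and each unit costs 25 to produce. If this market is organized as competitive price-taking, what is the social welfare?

Inverting demand: P = 48 − Q.
Competitive firms price at marginal cost: P = 25, giving Q = 23.
CS = ½·(48 − 25)·23 = 264.5; PS = (25 − 25)·23 = 0; TS = 264.5.

TS = 264.5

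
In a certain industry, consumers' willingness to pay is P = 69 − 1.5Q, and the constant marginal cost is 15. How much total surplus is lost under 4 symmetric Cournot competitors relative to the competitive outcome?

DWL = 38.88

Under competition P = MC = 15, so Q = (69 − 15)/1.5 = 36.
In a 4-firm Cournot equilibrium, symmetry and the first-order condition give q = (69 − 15)/(7.5) = 7.2. So Q = 28.8 and P = 25.8.
DWL is the triangle between Q = 28.8 and Q = 36: ½·(36 − 28.8)·(25.8 − 15) = 38.88.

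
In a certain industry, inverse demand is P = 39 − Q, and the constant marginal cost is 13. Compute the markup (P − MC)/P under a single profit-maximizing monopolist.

The monopolist equates marginal revenue to marginal cost: 39 − 2Q = 13, so Q = 13. From demand, P = 26.
Lerner index = (P − MC)/P = (26 − 13)/26 = 0.5.

Lerner index = 0.5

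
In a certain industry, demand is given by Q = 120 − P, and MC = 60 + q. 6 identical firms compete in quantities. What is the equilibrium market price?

Inverting demand: P = 120 − Q.
In a 6-firm Cournot equilibrium, symmetry and the first-order condition give q = (120 − 60)/(8) = 7.5. So Q = 45 and P = 75.

P = 75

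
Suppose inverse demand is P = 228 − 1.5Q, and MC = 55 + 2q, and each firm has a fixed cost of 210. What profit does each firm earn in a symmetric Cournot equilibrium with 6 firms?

π_i = 268.864

Cournot with 6 identical firms: the symmetric best-response condition is 228 − 10.5q = 55 + 2q. Each firm produces q = 13.84, total output Q = 83.04, price P = 103.44.
Each firm's profit = 103.44·13.84 − (55·13.84 + ½·2·13.84²) − 210 = 268.864.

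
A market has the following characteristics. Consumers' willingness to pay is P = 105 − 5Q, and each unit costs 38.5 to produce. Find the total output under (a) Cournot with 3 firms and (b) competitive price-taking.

In a 3-firm Cournot equilibrium, symmetry and the first-order condition give q = (105 − 38.5)/(20) = 3.325. So Q = 9.975 and P = 55.125.
Under competition P = MC = 38.5, so Q = (105 − 38.5)/5 = 13.3.

Cournot: Q = 9.975; Competition: Q = 13.3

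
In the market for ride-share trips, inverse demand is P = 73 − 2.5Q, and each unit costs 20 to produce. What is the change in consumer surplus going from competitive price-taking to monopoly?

Under competition P = MC = 20, so Q = (73 − 20)/2.5 = 21.2.
CS = ½·(73 − 20)·21.2 = 561.8.
The monopolist equates marginal revenue to marginal cost: 73 − 5Q = 20, so Q = 10.6. From demand, P = 46.5.
CS = ½·(73 − 46.5)·10.6 = 140.45.
Change in consumer surplus: 140.45 − 561.8 = −421.35.

CS falls by 421.35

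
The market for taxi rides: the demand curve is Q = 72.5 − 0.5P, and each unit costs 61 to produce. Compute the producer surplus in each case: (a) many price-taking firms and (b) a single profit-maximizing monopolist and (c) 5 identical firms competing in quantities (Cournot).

Competition: PS = 0; Monopoly: PS = 882; Cournot: PS = 490

Inverting demand: P = 145 − 2Q.
Perfect competition: P = MC = 61, so 145 − 2Q = 61 and Q = 42.
PS = (61 − 61)·42 = 0.
The monopolist equates marginal revenue to marginal cost: 145 − 4Q = 61, so Q = 21. From demand, P = 103.
PS = (103 − 61)·21 = 882.
With 5 symmetric Cournot firms, each firm's FOC gives 145 − 12q = 61, so q = 7, Q = 5·7 = 35, and P = 75.
PS = (75 − 61)·35 = 490.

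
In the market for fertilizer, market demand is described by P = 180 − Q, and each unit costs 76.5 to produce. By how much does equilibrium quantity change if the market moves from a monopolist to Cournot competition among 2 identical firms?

Equilibrium quantity rises by 17.25

The monopolist equates marginal revenue to marginal cost: 180 − 2Q = 76.5, so Q = 51.75. From demand, P = 128.25.
Cournot with 2 identical firms: the symmetric best-response condition is 180 − 3q = 76.5. Each firm produces q = 34.5, total output Q = 69, price P = 111.
Change in equilibrium quantity: 69 − 51.75 = 17.25.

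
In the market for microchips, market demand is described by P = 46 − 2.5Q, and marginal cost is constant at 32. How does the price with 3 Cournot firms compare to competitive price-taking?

Cournot: P = 35.5; Competition: P = 32

In a 3-firm Cournot equilibrium, symmetry and the first-order condition give q = (46 − 32)/(10) = 1.4. So Q = 4.2 and P = 35.5.
Perfect competition: P = MC = 32, so 46 − 2.5Q = 32 and Q = 5.6.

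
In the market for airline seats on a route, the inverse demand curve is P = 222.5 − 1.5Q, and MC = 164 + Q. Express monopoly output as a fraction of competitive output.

Q_m/Q_c = 0.625

Monopoly sets MR = MC: 222.5 − 3Q = 164 + Q ⇒ Q = 14.625, P = 222.5 − 1.5·14.625 = 3209/16.
Under competition P = MC: 222.5 − 1.5Q = 164 + Q ⇒ Q = 23.4, P = 187.4.
Ratio Q_m/Q_c = 14.625/23.4 = 0.625.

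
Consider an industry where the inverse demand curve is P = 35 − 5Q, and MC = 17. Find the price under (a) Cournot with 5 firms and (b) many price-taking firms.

Cournot: P = 20; Competition: P = 17

With 5 symmetric Cournot firms, each firm's FOC gives 35 − 30q = 17, so q = 0.6, Q = 5·0.6 = 3, and P = 20.
Competitive firms price at marginal cost: P = 17, giving Q = 3.6.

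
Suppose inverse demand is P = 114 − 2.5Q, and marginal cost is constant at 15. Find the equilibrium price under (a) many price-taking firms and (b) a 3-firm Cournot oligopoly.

Competitive firms price at marginal cost: P = 15, giving Q = 39.6.
With 3 symmetric Cournot firms, each firm's FOC gives 114 − 10q = 15, so q = 9.9, Q = 3·9.9 = 29.7, and P = 39.75.

Competition: P = 15; Cournot: P = 39.75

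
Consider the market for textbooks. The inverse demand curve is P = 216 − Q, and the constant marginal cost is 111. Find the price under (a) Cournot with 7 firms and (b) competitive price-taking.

Cournot: P = 124.125; Competition: P = 111

With 7 symmetric Cournot firms, each firm's FOC gives 216 − 8q = 111, so q = 13.125, Q = 7·13.125 = 91.875, and P = 124.125.
Perfect competition: P = MC = 111, so 216 − Q = 111 and Q = 105.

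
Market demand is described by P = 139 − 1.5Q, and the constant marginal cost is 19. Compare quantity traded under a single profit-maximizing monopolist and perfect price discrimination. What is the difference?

Quantity traded rises by 40

The monopolist equates marginal revenue to marginal cost: 139 − 3Q = 19, so Q = 40. From demand, P = 79.
A perfectly discriminating monopolist sells every unit with P(Q) ≥ MC(Q), so output equals the competitive quantity Q = 80. Each buyer pays their reservation price, so CS = 0 and the firm captures all surplus.
Change in quantity traded: 80 − 40 = 40.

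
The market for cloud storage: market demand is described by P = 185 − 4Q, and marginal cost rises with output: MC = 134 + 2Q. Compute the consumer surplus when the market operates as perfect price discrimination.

CS = 0

With perfect price discrimination, output is the efficient level Q = 8.5 (where demand meets MC), but every buyer pays their willingness to pay: CS = 0 and PS = total surplus.
CS = 0.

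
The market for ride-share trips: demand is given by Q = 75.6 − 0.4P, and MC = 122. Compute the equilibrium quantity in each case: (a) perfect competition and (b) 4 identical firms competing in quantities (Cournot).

Competition: Q = 26.8; Cournot: Q = 21.44

Inverting demand: P = 189 − 2.5Q.
Competitive firms price at marginal cost: P = 122, giving Q = 26.8.
With 4 symmetric Cournot firms, each firm's FOC gives 189 − 12.5q = 122, so q = 5.36, Q = 4·5.36 = 21.44, and P = 135.4.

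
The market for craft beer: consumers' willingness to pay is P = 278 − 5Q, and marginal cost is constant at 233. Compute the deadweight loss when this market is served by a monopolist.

Perfect competition: P = MC = 233, so 278 − 5Q = 233 and Q = 9.
A monopolist chooses Q where MR = MC. MR = 278 − 10Q; setting this equal to 233 gives Q = 4.5 and P = 255.5.
DWL is the triangle between Q = 4.5 and Q = 9: ½·(9 − 4.5)·(255.5 − 233) = 50.625.

DWL = 50.625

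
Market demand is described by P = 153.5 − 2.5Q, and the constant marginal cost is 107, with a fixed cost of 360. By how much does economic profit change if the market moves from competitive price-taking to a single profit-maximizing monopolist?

π rises by 216.225

Perfect competition: P = MC = 107, so 153.5 − 2.5Q = 107 and Q = 18.6.
Profit = (107 − 107)·18.6 − 360 = −360.
Monopoly sets MR = MC: 153.5 − 5Q = 107 ⇒ Q = 9.3, P = 153.5 − 2.5·9.3 = 130.25.
Profit = (130.25 − 107)·9.3 − 360 = −143.775.
Change in economic profit: −143.775 − −360 = 216.225.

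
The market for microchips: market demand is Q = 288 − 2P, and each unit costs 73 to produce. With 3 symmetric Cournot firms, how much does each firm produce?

Inverting demand: P = 144 − 0.5Q.
In a 3-firm Cournot equilibrium, symmetry and the first-order condition give q = (144 − 73)/(2) = 35.5. So Q = 106.5 and P = 90.75.

q_i = 35.5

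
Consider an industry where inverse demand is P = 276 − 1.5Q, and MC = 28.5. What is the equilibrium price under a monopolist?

A monopolist chooses Q where MR = MC. MR = 276 − 3Q; setting this equal to 28.5 gives Q = 82.5 and P = 152.25.

P = 152.25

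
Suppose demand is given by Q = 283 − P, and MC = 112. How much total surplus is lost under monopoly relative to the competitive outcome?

DWL = 3655.125

Inverting demand: P = 283 − Q.
Under competition P = MC = 112, so Q = (283 − 112)/1 = 171.
Monopoly sets MR = MC: 283 − 2Q = 112 ⇒ Q = 85.5, P = 283 − 85.5 = 197.5.
DWL is the triangle between Q = 85.5 and Q = 171: ½·(171 − 85.5)·(197.5 − 112) = 3655.125.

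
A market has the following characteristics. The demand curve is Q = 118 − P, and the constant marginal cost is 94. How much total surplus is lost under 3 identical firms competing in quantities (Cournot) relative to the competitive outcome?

Inverting demand: P = 118 − Q.
Perfect competition: P = MC = 94, so 118 − Q = 94 and Q = 24.
In a 3-firm Cournot equilibrium, symmetry and the first-order condition give q = (118 − 94)/(4) = 6. So Q = 18 and P = 100.
DWL is the triangle between Q = 18 and Q = 24: ½·(24 − 18)·(100 − 94) = 18.

DWL = 18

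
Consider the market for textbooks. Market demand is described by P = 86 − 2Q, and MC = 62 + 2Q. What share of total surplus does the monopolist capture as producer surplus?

PS/TS = 0.75

A monopolist chooses Q where MR = MC. MR = 86 − 4Q; setting this equal to 62 + 2Q gives Q = 4 and P = 78.
CS = ½·(86 − 78)·4 = 16.
PS = P·Q − VC(Q) = 78·4 − (62·4 + ½·2·4²) = 48.
Share captured = PS/TS = 48/64 = 0.75.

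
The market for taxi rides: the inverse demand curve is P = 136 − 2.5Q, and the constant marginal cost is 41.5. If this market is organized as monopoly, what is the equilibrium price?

P = 88.75

A monopolist chooses Q where MR = MC. MR = 136 − 5Q; setting this equal to 41.5 gives Q = 18.9 and P = 88.75.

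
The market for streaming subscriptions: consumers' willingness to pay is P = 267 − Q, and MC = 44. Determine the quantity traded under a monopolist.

A monopolist chooses Q where MR = MC. MR = 267 − 2Q; setting this equal to 44 gives Q = 111.5 and P = 155.5.

Q = 111.5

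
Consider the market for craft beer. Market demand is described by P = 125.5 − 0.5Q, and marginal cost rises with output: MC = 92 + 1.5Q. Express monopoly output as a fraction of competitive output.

Q_m/Q_c = 0.8

The monopolist equates marginal revenue to marginal cost: 125.5 − Q = 92 + 1.5Q, so Q = 13.4. From demand, P = 118.8.
Competitive equilibrium sets price equal to marginal cost: 125.5 − 0.5Q = 92 + 1.5Q, so Q = 16.75 and P = 117.125.
Ratio Q_m/Q_c = 13.4/16.75 = 0.8.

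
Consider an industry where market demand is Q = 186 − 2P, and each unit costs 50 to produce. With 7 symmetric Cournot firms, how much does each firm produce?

Inverting demand: P = 93 − 0.5Q.
With 7 symmetric Cournot firms, each firm's FOC gives 93 − 4q = 50, so q = 10.75, Q = 7·10.75 = 75.25, and P = 55.375.

q_i = 10.75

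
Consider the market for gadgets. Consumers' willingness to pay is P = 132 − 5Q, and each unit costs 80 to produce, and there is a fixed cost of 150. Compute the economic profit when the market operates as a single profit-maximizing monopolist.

Profit = −14.8

The monopolist equates marginal revenue to marginal cost: 132 − 10Q = 80, so Q = 5.2. From demand, P = 106.
Profit = (106 − 80)·5.2 − 150 = −14.8.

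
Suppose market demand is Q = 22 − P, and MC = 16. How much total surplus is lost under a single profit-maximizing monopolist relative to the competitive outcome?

Inverting demand: P = 22 − Q.
Competitive firms price at marginal cost: P = 16, giving Q = 6.
The monopolist equates marginal revenue to marginal cost: 22 − 2Q = 16, so Q = 3. From demand, P = 19.
DWL is the triangle between Q = 3 and Q = 6: ½·(6 − 3)·(19 − 16) = 4.5.

DWL = 4.5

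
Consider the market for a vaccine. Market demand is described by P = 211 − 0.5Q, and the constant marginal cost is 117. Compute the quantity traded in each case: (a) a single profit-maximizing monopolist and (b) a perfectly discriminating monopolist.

Monopoly: Q = 94; Perfect PD: Q = 188

Monopoly sets MR = MC: 211 − Q = 117 ⇒ Q = 94, P = 211 − 0.5·94 = 164.
Under first-degree price discrimination the firm charges each unit its demand price and produces up to where P = MC, i.e. Q = 188. Consumer surplus is zero; producer surplus equals total surplus.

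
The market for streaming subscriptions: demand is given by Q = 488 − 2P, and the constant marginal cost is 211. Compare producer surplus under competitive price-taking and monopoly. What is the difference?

Inverting demand: P = 244 − 0.5Q.
Under competition P = MC = 211, so Q = (244 − 211)/0.5 = 66.
PS = (211 − 211)·66 = 0.
A monopolist chooses Q where MR = MC. MR = 244 − Q; setting this equal to 211 gives Q = 33 and P = 227.5.
PS = (227.5 − 211)·33 = 544.5.
Change in producer surplus: 544.5 − 0 = 544.5.

PS rises by 544.5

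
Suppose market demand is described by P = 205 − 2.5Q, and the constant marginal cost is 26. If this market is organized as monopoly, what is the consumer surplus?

CS = 1602.05

Monopoly sets MR = MC: 205 − 5Q = 26 ⇒ Q = 35.8, P = 205 − 2.5·35.8 = 115.5.
CS = ½·(205 − 115.5)·35.8 = 1602.05.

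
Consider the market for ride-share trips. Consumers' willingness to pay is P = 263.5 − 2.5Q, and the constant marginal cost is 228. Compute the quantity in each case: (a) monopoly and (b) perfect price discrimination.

Monopoly sets MR = MC: 263.5 − 5Q = 228 ⇒ Q = 7.1, P = 263.5 − 2.5·7.1 = 245.75.
Under first-degree price discrimination the firm charges each unit its demand price and produces up to where P = MC, i.e. Q = 14.2. Consumer surplus is zero; producer surplus equals total surplus.

Monopoly: Q = 7.1; Perfect PD: Q = 14.2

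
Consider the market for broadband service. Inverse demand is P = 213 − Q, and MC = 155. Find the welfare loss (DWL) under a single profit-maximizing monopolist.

DWL = 420.5

Competitive firms price at marginal cost: P = 155, giving Q = 58.
A monopolist chooses Q where MR = MC. MR = 213 − 2Q; setting this equal to 155 gives Q = 29 and P = 184.
DWL is the triangle between Q = 29 and Q = 58: ½·(58 − 29)·(184 − 155) = 420.5.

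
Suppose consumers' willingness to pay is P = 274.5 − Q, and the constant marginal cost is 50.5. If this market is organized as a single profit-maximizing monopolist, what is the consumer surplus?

The monopolist equates marginal revenue to marginal cost: 274.5 − 2Q = 50.5, so Q = 112. From demand, P = 162.5.
CS = ½·(274.5 − 162.5)·112 = 6272.

CS = 6272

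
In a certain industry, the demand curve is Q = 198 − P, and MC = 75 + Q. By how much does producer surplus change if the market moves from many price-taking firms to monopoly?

Producer surplus rises by 630.375

Inverting demand: P = 198 − Q.
Competitive equilibrium sets price equal to marginal cost: 198 − Q = 75 + Q, so Q = 61.5 and P = 136.5.
PS = P·Q − VC(Q) = 136.5·61.5 − (75·61.5 + ½·1·61.5²) = 1891.125.
A monopolist chooses Q where MR = MC. MR = 198 − 2Q; setting this equal to 75 + Q gives Q = 41 and P = 157.
PS = P·Q − VC(Q) = 157·41 − (75·41 + ½·1·41²) = 2521.5.
Change in producer surplus: 2521.5 − 1891.125 = 630.375.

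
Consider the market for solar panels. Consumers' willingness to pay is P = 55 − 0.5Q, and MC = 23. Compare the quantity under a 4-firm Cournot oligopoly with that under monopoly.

In a 4-firm Cournot equilibrium, symmetry and the first-order condition give q = (55 − 23)/(2.5) = 12.8. So Q = 51.2 and P = 29.4.
The monopolist equates marginal revenue to marginal cost: 55 − Q = 23, so Q = 32. From demand, P = 39.

Cournot: Q = 51.2; Monopoly: Q = 32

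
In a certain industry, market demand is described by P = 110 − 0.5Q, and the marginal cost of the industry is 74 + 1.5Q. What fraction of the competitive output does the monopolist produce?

Monopoly sets MR = MC: 110 − Q = 74 + 1.5Q ⇒ Q = 14.4, P = 110 − 0.5·14.4 = 102.8.
Competitive equilibrium sets price equal to marginal cost: 110 − 0.5Q = 74 + 1.5Q, so Q = 18 and P = 101.
Ratio Q_m/Q_c = 14.4/18 = 0.8.

Q_m/Q_c = 0.8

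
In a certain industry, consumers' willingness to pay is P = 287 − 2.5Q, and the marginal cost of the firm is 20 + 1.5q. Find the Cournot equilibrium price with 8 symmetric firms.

P = 64.5

With 8 symmetric Cournot firms, each firm's FOC gives 287 − 22.5q = 20 + 1.5q, so q = 11.125, Q = 8·11.125 = 89, and P = 64.5.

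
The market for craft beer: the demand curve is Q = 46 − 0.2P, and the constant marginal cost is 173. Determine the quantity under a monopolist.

Inverting demand: P = 230 − 5Q.
Monopoly sets MR = MC: 230 − 10Q = 173 ⇒ Q = 5.7, P = 230 − 5·5.7 = 201.5.

Q = 5.7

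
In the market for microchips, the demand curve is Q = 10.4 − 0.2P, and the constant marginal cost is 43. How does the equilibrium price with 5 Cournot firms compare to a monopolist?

Cournot: P = 44.5; Monopoly: P = 47.5

Inverting demand: P = 52 − 5Q.
With 5 symmetric Cournot firms, each firm's FOC gives 52 − 30q = 43, so q = 0.3, Q = 5·0.3 = 1.5, and P = 44.5.
Monopoly sets MR = MC: 52 − 10Q = 43 ⇒ Q = 0.9, P = 52 − 5·0.9 = 47.5.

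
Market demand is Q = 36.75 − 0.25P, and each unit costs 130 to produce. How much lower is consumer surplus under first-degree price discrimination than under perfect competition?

Inverting demand: P = 147 − 4Q.
Under competition P = MC = 130, so Q = (147 − 130)/4 = 4.25.
CS = ½·(147 − 130)·4.25 = 36.125.
With perfect price discrimination, output is the efficient level Q = 4.25 (where demand meets MC), but every buyer pays their willingness to pay: CS = 0 and PS = total surplus.
CS = 0.
Change in consumer surplus: 0 − 36.125 = −36.125.

CS falls by 36.125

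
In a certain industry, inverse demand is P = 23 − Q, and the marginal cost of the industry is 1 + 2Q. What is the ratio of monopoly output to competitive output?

The monopolist equates marginal revenue to marginal cost: 23 − 2Q = 1 + 2Q, so Q = 5.5. From demand, P = 17.5.
Competitive equilibrium sets price equal to marginal cost: 23 − Q = 1 + 2Q, so Q = 22/3 and P = 47/3.
Ratio Q_m/Q_c = 5.5/(22/3) = 0.75.

Q_m/Q_c = 0.75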